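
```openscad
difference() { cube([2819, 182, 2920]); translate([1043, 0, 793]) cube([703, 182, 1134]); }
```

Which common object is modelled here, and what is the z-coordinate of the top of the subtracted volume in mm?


A wall with a window opening. The window head height is 1927 mm.

A wall with a rectangular opening subtracted — a window. Sill at z = 793, opening 1134 mm tall, so the head is at 793 + 1134 = 1927 mm.


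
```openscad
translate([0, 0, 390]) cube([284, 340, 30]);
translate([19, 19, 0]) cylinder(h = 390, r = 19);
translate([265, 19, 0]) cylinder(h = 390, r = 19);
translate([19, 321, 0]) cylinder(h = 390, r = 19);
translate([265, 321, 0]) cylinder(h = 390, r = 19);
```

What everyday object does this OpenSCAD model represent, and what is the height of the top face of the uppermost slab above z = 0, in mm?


A stool. The seat height is 420 mm.

A 284×340×30 slab at z = 390 on four corner cylinders — a stool. The seat top is 390 + 30 = 420 mm.


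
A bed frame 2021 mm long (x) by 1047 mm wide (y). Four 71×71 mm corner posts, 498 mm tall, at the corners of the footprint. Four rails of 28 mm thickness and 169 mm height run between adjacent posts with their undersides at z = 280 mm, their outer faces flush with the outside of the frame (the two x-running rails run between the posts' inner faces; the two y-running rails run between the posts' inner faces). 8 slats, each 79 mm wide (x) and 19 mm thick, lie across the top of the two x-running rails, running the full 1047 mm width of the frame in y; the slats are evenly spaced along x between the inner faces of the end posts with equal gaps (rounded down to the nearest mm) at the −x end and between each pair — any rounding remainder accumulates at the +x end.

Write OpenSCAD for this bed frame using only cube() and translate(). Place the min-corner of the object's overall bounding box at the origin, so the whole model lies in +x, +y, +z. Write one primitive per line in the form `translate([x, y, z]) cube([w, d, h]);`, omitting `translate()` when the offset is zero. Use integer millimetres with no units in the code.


// slat z = rail_z + rail_h = 280 + 169 = 449
// slat gap = ⌊(1879 − 8·79) / 9⌋ = 138
cube([71, 71, 498]);
translate([0, 976, 0]) cube([71, 71, 498]);
translate([1950, 0, 0]) cube([71, 71, 498]);
translate([1950, 976, 0]) cube([71, 71, 498]);
translate([71, 0, 280]) cube([1879, 28, 169]);
translate([71, 1019, 280]) cube([1879, 28, 169]);
translate([0, 71, 280]) cube([28, 905, 169]);
translate([1993, 71, 280]) cube([28, 905, 169]);
translate([209, 0, 449]) cube([79, 1047, 19]);
translate([426, 0, 449]) cube([79, 1047, 19]);
translate([643, 0, 449]) cube([79, 1047, 19]);
translate([860, 0, 449]) cube([79, 1047, 19]);
translate([1077, 0, 449]) cube([79, 1047, 19]);
translate([1294, 0, 449]) cube([79, 1047, 19]);
translate([1511, 0, 449]) cube([79, 1047, 19]);
translate([1728, 0, 449]) cube([79, 1047, 19]);


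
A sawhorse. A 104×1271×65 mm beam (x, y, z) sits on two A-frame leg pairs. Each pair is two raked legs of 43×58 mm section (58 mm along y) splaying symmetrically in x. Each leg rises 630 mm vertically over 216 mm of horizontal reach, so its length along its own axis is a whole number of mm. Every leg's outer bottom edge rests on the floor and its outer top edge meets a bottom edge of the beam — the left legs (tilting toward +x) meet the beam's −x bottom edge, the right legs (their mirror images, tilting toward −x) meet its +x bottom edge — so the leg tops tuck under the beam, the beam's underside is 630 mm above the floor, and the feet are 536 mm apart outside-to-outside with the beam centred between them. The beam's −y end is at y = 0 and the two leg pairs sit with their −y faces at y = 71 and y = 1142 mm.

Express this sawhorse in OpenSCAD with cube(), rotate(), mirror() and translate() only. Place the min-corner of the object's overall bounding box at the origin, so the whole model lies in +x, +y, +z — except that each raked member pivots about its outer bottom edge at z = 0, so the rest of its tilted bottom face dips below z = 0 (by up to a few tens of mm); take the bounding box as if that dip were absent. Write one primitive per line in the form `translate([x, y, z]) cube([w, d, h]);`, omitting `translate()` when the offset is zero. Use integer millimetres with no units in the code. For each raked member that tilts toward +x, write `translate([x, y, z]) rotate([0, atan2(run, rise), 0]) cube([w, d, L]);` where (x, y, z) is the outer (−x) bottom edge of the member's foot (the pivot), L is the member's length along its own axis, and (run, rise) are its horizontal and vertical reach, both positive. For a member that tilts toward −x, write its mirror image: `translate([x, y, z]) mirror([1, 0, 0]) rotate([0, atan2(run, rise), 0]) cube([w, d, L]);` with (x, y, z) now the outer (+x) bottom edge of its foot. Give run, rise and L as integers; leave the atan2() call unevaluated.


translate([216, 0, 630]) cube([104, 1271, 65]);
translate([0, 71, 0]) rotate([0, atan2(216, 630), 0]) cube([43, 58, 666]);
translate([536, 71, 0]) mirror([1, 0, 0]) rotate([0, atan2(216, 630), 0]) cube([43, 58, 666]);
translate([0, 1142, 0]) rotate([0, atan2(216, 630), 0]) cube([43, 58, 666]);
translate([536, 1142, 0]) mirror([1, 0, 0]) rotate([0, atan2(216, 630), 0]) cube([43, 58, 666]);


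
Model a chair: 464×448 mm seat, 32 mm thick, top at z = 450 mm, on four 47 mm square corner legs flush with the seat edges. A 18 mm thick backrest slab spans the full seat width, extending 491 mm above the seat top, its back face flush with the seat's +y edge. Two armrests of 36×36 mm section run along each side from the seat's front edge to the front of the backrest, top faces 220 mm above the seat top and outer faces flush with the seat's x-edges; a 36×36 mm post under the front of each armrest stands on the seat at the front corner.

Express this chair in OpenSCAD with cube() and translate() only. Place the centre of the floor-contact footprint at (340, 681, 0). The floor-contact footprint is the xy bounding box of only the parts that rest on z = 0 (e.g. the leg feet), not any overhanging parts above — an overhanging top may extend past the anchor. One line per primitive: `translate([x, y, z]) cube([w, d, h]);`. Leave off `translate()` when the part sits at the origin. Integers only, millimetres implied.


translate([108, 457, 418]) cube([464, 448, 32]);
translate([108, 457, 0]) cube([47, 47, 418]);
translate([525, 457, 0]) cube([47, 47, 418]);
translate([108, 858, 0]) cube([47, 47, 418]);
translate([525, 858, 0]) cube([47, 47, 418]);
translate([108, 887, 450]) cube([464, 18, 491]);
translate([108, 457, 634]) cube([36, 430, 36]);
translate([536, 457, 634]) cube([36, 430, 36]);
translate([108, 457, 450]) cube([36, 36, 184]);
translate([536, 457, 450]) cube([36, 36, 184]);


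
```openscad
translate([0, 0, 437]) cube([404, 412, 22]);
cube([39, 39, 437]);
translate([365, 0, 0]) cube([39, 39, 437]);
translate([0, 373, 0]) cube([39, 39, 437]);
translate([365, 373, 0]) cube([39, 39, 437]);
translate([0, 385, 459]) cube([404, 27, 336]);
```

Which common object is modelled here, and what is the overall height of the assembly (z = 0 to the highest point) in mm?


A chair. The overall height is 795 mm.

A slab on four corner posts with a tall panel at the back — a chair. The seat slab sits at z = 437 with thickness 22, and the 336 mm backrest starts at the seat top, so the overall height is 437 + 22 + 336 = 795 mm.


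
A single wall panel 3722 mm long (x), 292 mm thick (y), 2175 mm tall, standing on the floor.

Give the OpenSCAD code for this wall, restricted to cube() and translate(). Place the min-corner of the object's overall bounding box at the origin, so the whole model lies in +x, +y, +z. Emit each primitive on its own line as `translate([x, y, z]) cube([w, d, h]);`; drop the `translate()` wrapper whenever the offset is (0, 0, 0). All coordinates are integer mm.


cube([3722, 292, 2175]);


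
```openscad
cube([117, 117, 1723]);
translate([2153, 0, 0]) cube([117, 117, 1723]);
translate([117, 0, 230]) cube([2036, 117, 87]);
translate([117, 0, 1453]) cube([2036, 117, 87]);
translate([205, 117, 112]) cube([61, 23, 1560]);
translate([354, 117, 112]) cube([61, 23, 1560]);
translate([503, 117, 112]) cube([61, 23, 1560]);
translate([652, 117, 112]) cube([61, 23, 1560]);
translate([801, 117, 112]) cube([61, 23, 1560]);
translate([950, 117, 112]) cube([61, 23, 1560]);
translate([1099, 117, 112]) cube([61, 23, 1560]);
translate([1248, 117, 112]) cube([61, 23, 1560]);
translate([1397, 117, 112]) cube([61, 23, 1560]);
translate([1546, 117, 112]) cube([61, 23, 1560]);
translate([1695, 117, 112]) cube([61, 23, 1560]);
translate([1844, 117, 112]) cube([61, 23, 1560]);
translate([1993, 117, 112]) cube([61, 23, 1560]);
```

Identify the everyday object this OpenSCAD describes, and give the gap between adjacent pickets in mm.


A fence section. The picket gap is 88 mm.

Two posts, two rails, 13 pickets — a fence section. Span 2036 mm holds 13 pickets of 61 mm with 14 equal gaps: ⌊(2036 − 13·61) / 14⌋ = 88 mm.


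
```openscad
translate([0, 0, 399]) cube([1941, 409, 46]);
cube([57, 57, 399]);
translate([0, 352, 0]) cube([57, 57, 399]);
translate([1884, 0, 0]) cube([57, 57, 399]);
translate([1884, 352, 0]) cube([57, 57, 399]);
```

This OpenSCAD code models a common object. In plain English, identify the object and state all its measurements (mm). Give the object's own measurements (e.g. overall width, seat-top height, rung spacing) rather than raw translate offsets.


A long wooden bench with a 1941 mm (x) × 409 mm (y) seat, 46 mm thick, its top surface 445 mm above the floor. Four 57 mm square legs at the seat corners, flush with the edges, run from z = 0 to the seat underside.


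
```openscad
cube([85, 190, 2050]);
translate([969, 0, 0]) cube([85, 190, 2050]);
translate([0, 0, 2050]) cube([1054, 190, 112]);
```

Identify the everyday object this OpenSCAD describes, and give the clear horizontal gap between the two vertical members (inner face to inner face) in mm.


A door frame. The clear opening width is 884 mm.

Two 2050 mm tall posts with a header on top — a door frame. The left jamb is 85 mm wide at x = 0; the right jamb starts at x = 969. The clear opening is 969 − 85 = 884 mm.


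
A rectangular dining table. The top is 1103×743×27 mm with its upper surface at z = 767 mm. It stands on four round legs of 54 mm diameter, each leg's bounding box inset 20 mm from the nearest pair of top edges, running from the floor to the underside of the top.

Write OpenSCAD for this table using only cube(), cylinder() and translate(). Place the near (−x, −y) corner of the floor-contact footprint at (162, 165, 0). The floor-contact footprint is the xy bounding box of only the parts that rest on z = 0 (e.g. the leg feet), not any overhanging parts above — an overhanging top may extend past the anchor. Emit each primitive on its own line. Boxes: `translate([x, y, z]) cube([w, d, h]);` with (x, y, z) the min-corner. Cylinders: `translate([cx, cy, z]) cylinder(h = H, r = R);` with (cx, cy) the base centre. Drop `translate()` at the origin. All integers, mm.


translate([142, 145, 740]) cube([1103, 743, 27]);
translate([189, 192, 0]) cylinder(h = 740, r = 27);
translate([1198, 192, 0]) cylinder(h = 740, r = 27);
translate([189, 841, 0]) cylinder(h = 740, r = 27);
translate([1198, 841, 0]) cylinder(h = 740, r = 27);


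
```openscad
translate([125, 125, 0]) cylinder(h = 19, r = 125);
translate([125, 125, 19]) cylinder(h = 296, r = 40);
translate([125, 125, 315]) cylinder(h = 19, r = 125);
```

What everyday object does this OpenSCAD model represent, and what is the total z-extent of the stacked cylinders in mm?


A spool. The overall height is 334 mm.

Three coaxial cylinders, large–small–large — a spool. Two 19 mm flanges and a 296 mm core give 19 + 296 + 19 = 334 mm.


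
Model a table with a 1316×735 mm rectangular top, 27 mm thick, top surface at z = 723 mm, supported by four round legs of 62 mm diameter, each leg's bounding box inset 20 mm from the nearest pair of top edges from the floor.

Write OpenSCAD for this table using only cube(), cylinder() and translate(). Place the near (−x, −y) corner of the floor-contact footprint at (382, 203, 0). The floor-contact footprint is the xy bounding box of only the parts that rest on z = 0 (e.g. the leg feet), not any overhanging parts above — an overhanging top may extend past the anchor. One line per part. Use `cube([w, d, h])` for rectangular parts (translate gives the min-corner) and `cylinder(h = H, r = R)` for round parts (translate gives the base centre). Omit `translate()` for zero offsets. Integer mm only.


translate([362, 183, 696]) cube([1316, 735, 27]);
translate([413, 234, 0]) cylinder(h = 696, r = 31);
translate([1627, 234, 0]) cylinder(h = 696, r = 31);
translate([413, 867, 0]) cylinder(h = 696, r = 31);
translate([1627, 867, 0]) cylinder(h = 696, r = 31);


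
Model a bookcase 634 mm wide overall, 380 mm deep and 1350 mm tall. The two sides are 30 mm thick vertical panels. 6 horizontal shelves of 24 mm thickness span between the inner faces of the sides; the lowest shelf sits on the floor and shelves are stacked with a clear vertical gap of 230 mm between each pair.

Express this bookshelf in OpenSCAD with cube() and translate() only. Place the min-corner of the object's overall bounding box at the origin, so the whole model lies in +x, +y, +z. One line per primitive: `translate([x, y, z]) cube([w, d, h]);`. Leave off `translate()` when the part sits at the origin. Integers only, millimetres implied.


cube([30, 380, 1350]);
translate([604, 0, 0]) cube([30, 380, 1350]);
translate([30, 0, 0]) cube([574, 380, 24]);
translate([30, 0, 254]) cube([574, 380, 24]);
translate([30, 0, 508]) cube([574, 380, 24]);
translate([30, 0, 762]) cube([574, 380, 24]);
translate([30, 0, 1016]) cube([574, 380, 24]);
translate([30, 0, 1270]) cube([574, 380, 24]);


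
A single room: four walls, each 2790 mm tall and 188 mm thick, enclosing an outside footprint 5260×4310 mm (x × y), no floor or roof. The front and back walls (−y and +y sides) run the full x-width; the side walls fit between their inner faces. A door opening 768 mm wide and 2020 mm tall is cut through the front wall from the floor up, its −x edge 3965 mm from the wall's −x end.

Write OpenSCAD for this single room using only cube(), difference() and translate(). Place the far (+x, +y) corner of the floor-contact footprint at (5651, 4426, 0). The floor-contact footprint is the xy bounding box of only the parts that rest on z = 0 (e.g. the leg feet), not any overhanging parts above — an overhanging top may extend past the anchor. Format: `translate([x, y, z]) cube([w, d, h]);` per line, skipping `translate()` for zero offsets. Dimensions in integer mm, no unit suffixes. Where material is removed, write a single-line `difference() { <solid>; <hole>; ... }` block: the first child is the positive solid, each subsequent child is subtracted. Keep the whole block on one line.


difference() { translate([391, 116, 0]) cube([5260, 188, 2790]); translate([4356, 116, 0]) cube([768, 188, 2020]); }
translate([391, 4238, 0]) cube([5260, 188, 2790]);
translate([391, 304, 0]) cube([188, 3934, 2790]);
translate([5463, 304, 0]) cube([188, 3934, 2790]);


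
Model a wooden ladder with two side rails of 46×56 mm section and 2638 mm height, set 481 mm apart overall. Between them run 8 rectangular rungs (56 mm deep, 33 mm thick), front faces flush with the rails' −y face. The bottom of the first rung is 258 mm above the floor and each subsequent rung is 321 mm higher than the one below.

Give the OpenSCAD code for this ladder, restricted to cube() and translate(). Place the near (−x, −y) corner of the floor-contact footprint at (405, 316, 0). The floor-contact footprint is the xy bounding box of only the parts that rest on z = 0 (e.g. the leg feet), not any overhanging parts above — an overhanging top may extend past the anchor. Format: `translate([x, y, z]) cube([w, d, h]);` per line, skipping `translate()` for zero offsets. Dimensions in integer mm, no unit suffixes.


// rung span = 481 - 2*46 = 389
// rung[k] z = 258 + k*321
translate([405, 316, 0]) cube([46, 56, 2638]);
translate([840, 316, 0]) cube([46, 56, 2638]);
translate([451, 316, 258]) cube([389, 56, 33]);
translate([451, 316, 579]) cube([389, 56, 33]);
translate([451, 316, 900]) cube([389, 56, 33]);
translate([451, 316, 1221]) cube([389, 56, 33]);
translate([451, 316, 1542]) cube([389, 56, 33]);
translate([451, 316, 1863]) cube([389, 56, 33]);
translate([451, 316, 2184]) cube([389, 56, 33]);
translate([451, 316, 2505]) cube([389, 56, 33]);


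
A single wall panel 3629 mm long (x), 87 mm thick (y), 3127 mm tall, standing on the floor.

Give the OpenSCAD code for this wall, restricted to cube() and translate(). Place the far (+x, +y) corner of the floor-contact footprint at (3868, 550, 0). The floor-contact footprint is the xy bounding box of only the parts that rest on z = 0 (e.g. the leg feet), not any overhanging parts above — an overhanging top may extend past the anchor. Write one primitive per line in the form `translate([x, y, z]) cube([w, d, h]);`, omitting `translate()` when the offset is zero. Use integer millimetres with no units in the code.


translate([239, 463, 0]) cube([3629, 87, 3127]);


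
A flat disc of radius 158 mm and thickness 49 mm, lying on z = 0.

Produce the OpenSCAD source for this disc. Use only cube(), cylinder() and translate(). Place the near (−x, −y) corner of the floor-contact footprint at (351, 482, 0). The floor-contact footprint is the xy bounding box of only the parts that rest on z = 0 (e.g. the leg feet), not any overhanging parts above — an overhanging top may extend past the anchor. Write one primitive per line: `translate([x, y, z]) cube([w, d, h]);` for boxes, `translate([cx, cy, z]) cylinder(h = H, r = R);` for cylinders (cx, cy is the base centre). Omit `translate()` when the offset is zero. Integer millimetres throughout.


translate([509, 640, 0]) cylinder(h = 49, r = 158);


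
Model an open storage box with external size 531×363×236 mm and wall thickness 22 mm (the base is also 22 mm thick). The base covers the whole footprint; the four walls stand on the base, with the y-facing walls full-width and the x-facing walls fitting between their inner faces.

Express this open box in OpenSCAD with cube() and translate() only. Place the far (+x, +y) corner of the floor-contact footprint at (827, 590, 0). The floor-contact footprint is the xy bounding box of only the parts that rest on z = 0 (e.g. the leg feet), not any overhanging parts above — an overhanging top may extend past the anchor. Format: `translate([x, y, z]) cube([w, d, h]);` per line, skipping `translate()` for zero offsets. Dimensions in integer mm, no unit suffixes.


translate([296, 227, 0]) cube([531, 363, 22]);
translate([296, 227, 22]) cube([531, 22, 214]);
translate([296, 568, 22]) cube([531, 22, 214]);
translate([296, 249, 22]) cube([22, 319, 214]);
translate([805, 249, 22]) cube([22, 319, 214]);


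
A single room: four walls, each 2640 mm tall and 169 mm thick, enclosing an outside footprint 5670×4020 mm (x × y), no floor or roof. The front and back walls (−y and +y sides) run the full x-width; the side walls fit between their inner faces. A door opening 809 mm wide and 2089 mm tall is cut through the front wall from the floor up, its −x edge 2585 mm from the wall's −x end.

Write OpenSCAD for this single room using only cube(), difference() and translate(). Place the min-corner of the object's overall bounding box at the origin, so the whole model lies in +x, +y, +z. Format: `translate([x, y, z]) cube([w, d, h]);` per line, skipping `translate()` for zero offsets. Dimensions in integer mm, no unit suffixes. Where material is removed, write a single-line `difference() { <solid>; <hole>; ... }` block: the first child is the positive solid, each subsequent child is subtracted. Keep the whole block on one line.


difference() { cube([5670, 169, 2640]); translate([2585, 0, 0]) cube([809, 169, 2089]); }
translate([0, 3851, 0]) cube([5670, 169, 2640]);
translate([0, 169, 0]) cube([169, 3682, 2640]);
translate([5501, 169, 0]) cube([169, 3682, 2640]);


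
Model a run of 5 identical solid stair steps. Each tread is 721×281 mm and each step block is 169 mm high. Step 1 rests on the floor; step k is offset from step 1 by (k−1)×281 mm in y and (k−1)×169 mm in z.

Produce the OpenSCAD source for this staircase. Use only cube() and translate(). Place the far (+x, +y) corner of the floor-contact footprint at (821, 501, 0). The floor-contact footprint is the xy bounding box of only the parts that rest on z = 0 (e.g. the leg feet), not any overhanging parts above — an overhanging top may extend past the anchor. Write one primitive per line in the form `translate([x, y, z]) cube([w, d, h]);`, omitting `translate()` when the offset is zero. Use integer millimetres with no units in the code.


translate([100, 220, 0]) cube([721, 281, 169]);
translate([100, 501, 169]) cube([721, 281, 169]);
translate([100, 782, 338]) cube([721, 281, 169]);
translate([100, 1063, 507]) cube([721, 281, 169]);
translate([100, 1344, 676]) cube([721, 281, 169]);


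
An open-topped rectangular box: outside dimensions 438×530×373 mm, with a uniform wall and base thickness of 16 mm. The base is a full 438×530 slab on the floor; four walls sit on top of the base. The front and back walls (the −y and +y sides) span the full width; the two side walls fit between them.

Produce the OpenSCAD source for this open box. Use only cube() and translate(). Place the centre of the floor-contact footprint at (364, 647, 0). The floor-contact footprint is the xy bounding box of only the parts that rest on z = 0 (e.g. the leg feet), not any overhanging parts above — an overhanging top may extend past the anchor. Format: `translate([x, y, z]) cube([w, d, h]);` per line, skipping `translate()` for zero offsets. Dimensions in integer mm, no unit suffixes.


translate([145, 382, 0]) cube([438, 530, 16]);
translate([145, 382, 16]) cube([438, 16, 357]);
translate([145, 896, 16]) cube([438, 16, 357]);
translate([145, 398, 16]) cube([16, 498, 357]);
translate([567, 398, 16]) cube([16, 498, 357]);


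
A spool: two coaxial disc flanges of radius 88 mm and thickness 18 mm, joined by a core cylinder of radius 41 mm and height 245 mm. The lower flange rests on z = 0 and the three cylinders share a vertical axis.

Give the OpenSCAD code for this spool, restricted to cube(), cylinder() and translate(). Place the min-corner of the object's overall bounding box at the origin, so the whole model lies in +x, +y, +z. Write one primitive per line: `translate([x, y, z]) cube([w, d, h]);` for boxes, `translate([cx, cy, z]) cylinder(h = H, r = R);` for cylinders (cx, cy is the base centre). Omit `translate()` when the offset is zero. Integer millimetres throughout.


translate([88, 88, 0]) cylinder(h = 18, r = 88);
translate([88, 88, 18]) cylinder(h = 245, r = 41);
translate([88, 88, 263]) cylinder(h = 18, r = 88);


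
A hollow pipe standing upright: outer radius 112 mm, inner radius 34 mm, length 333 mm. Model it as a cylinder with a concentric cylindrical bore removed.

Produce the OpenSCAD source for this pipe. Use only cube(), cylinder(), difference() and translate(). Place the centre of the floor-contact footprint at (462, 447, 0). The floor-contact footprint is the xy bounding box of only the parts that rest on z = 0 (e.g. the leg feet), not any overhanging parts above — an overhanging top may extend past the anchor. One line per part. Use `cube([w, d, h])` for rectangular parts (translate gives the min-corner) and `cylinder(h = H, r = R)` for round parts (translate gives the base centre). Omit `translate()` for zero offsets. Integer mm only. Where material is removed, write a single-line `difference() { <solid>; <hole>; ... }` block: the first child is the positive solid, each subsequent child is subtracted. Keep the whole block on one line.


difference() { translate([462, 447, 0]) cylinder(h = 333, r = 112); translate([462, 447, 0]) cylinder(h = 333, r = 34); }


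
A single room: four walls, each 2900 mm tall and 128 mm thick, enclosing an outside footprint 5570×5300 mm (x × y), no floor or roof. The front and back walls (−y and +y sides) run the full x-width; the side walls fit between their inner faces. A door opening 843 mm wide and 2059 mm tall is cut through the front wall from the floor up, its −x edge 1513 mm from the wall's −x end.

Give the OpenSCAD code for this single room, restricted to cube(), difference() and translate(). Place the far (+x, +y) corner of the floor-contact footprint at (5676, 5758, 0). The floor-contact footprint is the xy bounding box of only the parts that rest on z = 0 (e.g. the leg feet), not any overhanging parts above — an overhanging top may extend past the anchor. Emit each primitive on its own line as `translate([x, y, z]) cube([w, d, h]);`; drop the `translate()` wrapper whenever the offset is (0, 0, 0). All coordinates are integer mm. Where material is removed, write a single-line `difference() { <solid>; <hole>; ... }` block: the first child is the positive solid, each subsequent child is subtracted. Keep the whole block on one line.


difference() { translate([106, 458, 0]) cube([5570, 128, 2900]); translate([1619, 458, 0]) cube([843, 128, 2059]); }
translate([106, 5630, 0]) cube([5570, 128, 2900]);
translate([106, 586, 0]) cube([128, 5044, 2900]);
translate([5548, 586, 0]) cube([128, 5044, 2900]);


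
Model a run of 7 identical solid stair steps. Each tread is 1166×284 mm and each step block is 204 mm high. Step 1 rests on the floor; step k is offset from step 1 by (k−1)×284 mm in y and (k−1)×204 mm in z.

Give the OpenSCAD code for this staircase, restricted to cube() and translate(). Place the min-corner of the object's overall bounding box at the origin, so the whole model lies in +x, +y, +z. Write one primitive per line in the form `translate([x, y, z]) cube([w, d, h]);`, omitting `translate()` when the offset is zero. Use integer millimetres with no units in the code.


cube([1166, 284, 204]);
translate([0, 284, 204]) cube([1166, 284, 204]);
translate([0, 568, 408]) cube([1166, 284, 204]);
translate([0, 852, 612]) cube([1166, 284, 204]);
translate([0, 1136, 816]) cube([1166, 284, 204]);
translate([0, 1420, 1020]) cube([1166, 284, 204]);
translate([0, 1704, 1224]) cube([1166, 284, 204]);


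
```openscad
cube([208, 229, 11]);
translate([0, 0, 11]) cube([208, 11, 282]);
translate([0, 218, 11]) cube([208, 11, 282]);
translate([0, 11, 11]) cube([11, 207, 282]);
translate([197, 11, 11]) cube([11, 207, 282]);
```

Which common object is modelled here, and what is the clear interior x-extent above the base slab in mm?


An open box. The internal width is 186 mm.

A 208×229 base slab with four walls standing on it — an open box. The base is 208 mm wide and the walls are 11 mm thick, so the internal width is 208 − 2 × 11 = 186 mm.


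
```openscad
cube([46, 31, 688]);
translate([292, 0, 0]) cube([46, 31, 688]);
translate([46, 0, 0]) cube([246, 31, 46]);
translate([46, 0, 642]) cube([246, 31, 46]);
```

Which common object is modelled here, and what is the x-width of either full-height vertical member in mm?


A picture frame. The border width is 46 mm.

Four thin pieces enclosing a rectangular opening — a picture frame. The two full-height stiles are 688 mm tall; the top rail sits at z = 642 and is 46 mm tall, so the border above the opening is 688 − 642 = 46 mm, matching the stile x-width.


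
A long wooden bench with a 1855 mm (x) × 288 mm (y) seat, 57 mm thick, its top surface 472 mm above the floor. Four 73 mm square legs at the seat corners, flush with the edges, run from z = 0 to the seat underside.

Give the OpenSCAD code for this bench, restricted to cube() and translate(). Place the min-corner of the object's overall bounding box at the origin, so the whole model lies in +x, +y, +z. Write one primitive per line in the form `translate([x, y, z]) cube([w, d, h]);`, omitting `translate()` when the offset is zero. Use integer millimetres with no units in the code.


translate([0, 0, 415]) cube([1855, 288, 57]);
cube([73, 73, 415]);
translate([0, 215, 0]) cube([73, 73, 415]);
translate([1782, 0, 0]) cube([73, 73, 415]);
translate([1782, 215, 0]) cube([73, 73, 415]);


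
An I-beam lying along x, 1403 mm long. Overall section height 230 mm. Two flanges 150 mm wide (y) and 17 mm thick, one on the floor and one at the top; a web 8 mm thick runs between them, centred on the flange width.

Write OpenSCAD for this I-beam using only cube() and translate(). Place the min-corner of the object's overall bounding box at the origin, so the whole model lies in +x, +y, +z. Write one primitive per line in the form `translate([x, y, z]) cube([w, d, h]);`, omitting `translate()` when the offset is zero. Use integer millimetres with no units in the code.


cube([1403, 150, 17]);
translate([0, 71, 17]) cube([1403, 8, 196]);
translate([0, 0, 213]) cube([1403, 150, 17]);


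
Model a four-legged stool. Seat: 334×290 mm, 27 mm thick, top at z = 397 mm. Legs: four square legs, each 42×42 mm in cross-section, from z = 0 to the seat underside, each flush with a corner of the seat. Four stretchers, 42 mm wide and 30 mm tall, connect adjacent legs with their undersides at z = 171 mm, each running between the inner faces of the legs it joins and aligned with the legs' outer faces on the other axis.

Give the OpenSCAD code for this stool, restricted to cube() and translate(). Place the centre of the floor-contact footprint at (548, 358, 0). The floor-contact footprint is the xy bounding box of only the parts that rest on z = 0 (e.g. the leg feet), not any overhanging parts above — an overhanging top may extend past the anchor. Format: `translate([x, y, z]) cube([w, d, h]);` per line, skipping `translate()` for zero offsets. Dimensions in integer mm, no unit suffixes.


translate([381, 213, 370]) cube([334, 290, 27]);
translate([381, 213, 0]) cube([42, 42, 370]);
translate([673, 213, 0]) cube([42, 42, 370]);
translate([381, 461, 0]) cube([42, 42, 370]);
translate([673, 461, 0]) cube([42, 42, 370]);
translate([423, 213, 171]) cube([250, 42, 30]);
translate([423, 461, 171]) cube([250, 42, 30]);
translate([381, 255, 171]) cube([42, 206, 30]);
translate([673, 255, 171]) cube([42, 206, 30]);


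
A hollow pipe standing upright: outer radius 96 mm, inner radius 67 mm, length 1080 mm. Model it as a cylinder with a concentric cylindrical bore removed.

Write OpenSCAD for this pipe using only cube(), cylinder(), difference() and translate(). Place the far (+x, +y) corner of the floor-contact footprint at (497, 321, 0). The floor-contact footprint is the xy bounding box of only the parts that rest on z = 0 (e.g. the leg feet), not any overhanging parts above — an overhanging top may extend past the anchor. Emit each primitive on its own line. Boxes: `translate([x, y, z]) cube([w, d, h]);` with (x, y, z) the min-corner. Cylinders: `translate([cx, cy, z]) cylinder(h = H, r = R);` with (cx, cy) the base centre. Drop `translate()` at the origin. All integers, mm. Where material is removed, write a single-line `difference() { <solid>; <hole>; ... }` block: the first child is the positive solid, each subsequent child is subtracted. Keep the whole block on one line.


difference() { translate([401, 225, 0]) cylinder(h = 1080, r = 96); translate([401, 225, 0]) cylinder(h = 1080, r = 67); }


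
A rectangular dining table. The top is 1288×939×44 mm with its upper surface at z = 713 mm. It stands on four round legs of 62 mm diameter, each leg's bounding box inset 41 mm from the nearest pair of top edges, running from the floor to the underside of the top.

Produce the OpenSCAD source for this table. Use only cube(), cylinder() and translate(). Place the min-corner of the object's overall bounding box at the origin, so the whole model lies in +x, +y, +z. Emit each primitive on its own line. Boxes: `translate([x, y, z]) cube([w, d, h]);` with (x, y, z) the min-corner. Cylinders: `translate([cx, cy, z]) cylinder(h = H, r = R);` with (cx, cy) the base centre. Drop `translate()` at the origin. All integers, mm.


translate([0, 0, 669]) cube([1288, 939, 44]);
translate([72, 72, 0]) cylinder(h = 669, r = 31);
translate([1216, 72, 0]) cylinder(h = 669, r = 31);
translate([72, 867, 0]) cylinder(h = 669, r = 31);
translate([1216, 867, 0]) cylinder(h = 669, r = 31);


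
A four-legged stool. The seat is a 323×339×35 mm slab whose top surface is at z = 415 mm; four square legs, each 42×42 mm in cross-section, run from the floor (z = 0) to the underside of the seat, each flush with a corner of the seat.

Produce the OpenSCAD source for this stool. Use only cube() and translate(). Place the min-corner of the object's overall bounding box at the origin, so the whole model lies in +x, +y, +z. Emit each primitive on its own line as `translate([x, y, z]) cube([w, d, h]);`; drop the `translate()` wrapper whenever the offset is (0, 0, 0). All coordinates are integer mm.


translate([0, 0, 380]) cube([323, 339, 35]);
cube([42, 42, 380]);
translate([281, 0, 0]) cube([42, 42, 380]);
translate([0, 297, 0]) cube([42, 42, 380]);
translate([281, 297, 0]) cube([42, 42, 380]);


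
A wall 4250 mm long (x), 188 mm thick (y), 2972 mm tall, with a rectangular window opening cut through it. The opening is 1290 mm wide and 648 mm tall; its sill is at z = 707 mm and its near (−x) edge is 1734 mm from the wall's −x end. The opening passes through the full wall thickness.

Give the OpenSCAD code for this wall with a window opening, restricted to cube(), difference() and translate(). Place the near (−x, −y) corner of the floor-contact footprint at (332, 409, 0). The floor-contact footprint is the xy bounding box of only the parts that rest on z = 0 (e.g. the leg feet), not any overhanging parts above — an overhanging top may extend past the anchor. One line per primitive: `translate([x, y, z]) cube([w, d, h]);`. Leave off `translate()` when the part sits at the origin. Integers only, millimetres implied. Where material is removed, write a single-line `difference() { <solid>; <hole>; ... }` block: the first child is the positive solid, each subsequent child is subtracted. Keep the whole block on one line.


difference() { translate([332, 409, 0]) cube([4250, 188, 2972]); translate([2066, 409, 707]) cube([1290, 188, 648]); }


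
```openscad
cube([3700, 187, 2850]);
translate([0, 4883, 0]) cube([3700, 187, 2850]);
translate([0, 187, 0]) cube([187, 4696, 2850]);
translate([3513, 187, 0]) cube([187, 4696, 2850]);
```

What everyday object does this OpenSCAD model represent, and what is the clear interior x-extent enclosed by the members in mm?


A house (or room) frame. The interior width is 3326 mm.

Four 2850 mm walls enclosing a rectangle with no floor or roof — a room or house frame. Outside width is 3700 mm and wall thickness is 187 mm, so the interior width is 3700 − 2 × 187 = 3326 mm.


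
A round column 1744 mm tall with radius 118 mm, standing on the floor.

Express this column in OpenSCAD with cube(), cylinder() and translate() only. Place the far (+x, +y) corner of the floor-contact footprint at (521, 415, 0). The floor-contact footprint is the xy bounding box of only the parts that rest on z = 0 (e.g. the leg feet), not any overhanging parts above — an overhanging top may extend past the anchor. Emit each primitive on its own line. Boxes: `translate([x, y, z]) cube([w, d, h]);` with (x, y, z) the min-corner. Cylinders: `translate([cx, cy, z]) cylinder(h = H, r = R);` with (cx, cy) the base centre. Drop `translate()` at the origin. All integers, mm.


translate([403, 297, 0]) cylinder(h = 1744, r = 118);


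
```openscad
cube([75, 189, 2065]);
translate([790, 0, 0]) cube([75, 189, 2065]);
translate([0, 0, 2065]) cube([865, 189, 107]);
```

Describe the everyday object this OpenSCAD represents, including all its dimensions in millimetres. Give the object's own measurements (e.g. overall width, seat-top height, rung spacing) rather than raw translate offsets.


A door frame. The clear opening is 715 mm wide and 2065 mm high. Two 75 mm wide jambs, 189 mm deep, stand either side of the opening from the floor to the top of the opening. A 107 mm thick head sits across the top of both jambs, spanning the full outside width of the frame.


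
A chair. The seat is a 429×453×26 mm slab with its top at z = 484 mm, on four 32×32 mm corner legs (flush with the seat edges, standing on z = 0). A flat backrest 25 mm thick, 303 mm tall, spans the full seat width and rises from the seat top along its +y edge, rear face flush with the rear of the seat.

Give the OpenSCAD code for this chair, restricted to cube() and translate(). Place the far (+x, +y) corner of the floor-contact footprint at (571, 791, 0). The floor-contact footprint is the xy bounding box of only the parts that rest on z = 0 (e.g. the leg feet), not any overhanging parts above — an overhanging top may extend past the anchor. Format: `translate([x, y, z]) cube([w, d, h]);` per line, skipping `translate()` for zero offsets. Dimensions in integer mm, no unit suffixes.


translate([142, 338, 458]) cube([429, 453, 26]);
translate([142, 338, 0]) cube([32, 32, 458]);
translate([539, 338, 0]) cube([32, 32, 458]);
translate([142, 759, 0]) cube([32, 32, 458]);
translate([539, 759, 0]) cube([32, 32, 458]);
translate([142, 766, 484]) cube([429, 25, 303]);


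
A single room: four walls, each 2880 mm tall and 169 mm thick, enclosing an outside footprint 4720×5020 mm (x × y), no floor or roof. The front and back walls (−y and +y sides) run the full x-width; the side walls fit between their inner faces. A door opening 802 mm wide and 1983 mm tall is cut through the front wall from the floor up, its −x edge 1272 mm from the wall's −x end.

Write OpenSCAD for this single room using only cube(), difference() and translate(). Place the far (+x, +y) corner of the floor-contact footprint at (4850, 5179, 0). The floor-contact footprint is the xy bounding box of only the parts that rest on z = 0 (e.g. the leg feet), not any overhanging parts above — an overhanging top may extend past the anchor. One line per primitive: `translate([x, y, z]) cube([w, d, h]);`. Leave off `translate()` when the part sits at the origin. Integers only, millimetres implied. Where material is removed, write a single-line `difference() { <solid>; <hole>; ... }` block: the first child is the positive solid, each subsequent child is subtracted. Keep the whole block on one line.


difference() { translate([130, 159, 0]) cube([4720, 169, 2880]); translate([1402, 159, 0]) cube([802, 169, 1983]); }
translate([130, 5010, 0]) cube([4720, 169, 2880]);
translate([130, 328, 0]) cube([169, 4682, 2880]);
translate([4681, 328, 0]) cube([169, 4682, 2880]);


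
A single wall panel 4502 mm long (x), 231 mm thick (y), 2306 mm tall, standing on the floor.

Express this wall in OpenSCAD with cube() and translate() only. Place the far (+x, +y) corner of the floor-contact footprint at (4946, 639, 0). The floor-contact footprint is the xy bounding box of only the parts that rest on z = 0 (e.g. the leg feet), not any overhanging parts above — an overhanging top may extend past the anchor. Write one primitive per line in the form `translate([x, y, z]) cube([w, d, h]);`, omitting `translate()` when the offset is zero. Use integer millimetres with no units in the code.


translate([444, 408, 0]) cube([4502, 231, 2306]);


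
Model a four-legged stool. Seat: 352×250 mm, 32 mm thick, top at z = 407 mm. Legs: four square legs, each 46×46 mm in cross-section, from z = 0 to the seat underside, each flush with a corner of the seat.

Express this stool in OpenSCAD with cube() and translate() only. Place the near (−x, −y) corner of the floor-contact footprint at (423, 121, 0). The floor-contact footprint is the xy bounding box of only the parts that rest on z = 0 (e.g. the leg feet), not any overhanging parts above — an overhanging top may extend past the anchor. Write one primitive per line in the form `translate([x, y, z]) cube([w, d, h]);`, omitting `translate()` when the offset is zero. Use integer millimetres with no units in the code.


translate([423, 121, 375]) cube([352, 250, 32]);
translate([423, 121, 0]) cube([46, 46, 375]);
translate([729, 121, 0]) cube([46, 46, 375]);
translate([423, 325, 0]) cube([46, 46, 375]);
translate([729, 325, 0]) cube([46, 46, 375]);
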